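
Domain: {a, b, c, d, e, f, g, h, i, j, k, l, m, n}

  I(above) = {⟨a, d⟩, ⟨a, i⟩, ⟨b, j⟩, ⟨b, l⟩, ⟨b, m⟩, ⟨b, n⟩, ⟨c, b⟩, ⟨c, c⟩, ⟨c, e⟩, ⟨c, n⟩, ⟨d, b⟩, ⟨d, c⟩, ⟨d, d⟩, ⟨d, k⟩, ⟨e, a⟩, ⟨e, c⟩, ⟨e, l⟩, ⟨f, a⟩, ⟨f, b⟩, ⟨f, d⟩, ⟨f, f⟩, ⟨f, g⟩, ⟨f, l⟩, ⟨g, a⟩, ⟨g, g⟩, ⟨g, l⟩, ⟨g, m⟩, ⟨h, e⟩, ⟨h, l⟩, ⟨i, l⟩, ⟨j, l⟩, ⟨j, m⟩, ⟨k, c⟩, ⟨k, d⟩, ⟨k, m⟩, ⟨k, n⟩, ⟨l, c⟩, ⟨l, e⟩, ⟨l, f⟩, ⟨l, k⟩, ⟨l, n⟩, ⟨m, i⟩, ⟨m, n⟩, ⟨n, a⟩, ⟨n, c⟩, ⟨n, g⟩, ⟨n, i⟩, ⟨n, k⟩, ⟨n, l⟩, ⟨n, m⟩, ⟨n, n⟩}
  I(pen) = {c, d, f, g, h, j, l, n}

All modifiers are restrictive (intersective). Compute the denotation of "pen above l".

{f, g, h, j, n}

⟦above l⟧ = {x : ⟨x, l⟩ ∈ ⟦above⟧} = {b, e, f, g, h, i, j, n}
⟦pen⟧ = {c, d, f, g, h, j, l, n}
… ∩ ⟦above l⟧ = {c, d, f, g, h, j, l, n} ∩ {b, e, f, g, h, i, j, n} = {f, g, h, j, n}
So ⟦pen above l⟧ = {f, g, h, j, n}.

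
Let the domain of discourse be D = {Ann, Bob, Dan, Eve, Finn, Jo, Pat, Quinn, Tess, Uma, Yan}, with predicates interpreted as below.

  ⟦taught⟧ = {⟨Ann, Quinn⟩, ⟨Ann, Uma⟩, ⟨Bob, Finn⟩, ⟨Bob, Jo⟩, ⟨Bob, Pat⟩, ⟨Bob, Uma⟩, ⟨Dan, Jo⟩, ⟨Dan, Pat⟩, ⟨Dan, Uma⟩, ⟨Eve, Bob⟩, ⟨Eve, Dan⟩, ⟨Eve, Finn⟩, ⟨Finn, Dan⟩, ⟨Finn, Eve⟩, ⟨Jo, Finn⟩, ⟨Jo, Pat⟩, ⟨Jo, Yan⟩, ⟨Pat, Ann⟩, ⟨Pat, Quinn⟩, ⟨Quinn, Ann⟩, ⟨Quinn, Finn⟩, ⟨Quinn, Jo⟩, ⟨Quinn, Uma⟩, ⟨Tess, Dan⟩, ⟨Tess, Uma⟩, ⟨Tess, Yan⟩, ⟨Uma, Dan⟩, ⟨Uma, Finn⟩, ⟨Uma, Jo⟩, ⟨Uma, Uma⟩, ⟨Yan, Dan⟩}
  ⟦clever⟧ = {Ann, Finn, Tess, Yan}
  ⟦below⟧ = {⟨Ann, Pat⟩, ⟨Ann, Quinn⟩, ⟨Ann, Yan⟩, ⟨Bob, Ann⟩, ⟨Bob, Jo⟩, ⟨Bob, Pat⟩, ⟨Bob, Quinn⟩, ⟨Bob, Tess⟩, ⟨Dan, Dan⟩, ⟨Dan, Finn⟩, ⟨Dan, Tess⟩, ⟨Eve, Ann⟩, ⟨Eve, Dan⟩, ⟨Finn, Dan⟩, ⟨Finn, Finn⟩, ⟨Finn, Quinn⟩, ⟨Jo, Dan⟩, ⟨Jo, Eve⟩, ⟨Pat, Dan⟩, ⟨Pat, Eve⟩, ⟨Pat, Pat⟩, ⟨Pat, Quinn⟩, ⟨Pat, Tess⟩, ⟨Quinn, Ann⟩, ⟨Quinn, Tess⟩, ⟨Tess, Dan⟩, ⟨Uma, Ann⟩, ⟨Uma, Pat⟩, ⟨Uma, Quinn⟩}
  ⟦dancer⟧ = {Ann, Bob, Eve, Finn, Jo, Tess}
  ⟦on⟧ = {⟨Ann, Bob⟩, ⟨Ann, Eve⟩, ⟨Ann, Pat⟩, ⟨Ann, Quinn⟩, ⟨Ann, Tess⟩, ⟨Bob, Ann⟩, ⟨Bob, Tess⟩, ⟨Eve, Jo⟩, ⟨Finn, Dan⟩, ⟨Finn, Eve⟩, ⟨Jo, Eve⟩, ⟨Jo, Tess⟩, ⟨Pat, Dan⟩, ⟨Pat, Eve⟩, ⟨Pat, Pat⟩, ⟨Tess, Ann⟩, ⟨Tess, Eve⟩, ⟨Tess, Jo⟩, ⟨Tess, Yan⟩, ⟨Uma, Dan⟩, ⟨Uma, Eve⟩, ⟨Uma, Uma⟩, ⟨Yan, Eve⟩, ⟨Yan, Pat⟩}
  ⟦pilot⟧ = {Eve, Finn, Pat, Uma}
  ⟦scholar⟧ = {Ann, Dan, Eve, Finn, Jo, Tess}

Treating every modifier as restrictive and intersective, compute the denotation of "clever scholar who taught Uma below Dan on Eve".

⟦who taught Uma⟧ = {x : ⟨x, Uma⟩ ∈ ⟦taught⟧} = {Ann, Bob, Dan, Quinn, Tess, Uma}
⟦below Dan⟧ = {x : ⟨x, Dan⟩ ∈ ⟦below⟧} = {Dan, Eve, Finn, Jo, Pat, Tess}
⟦on Eve⟧ = {x : ⟨x, Eve⟩ ∈ ⟦on⟧} = {Ann, Finn, Jo, Pat, Tess, Uma, Yan}
⟦scholar⟧ = {Ann, Dan, Eve, Finn, Jo, Tess}
… ∩ ⟦who taught Uma⟧ = {Ann, Dan, Eve, Finn, Jo, Tess} ∩ {Ann, Bob, Dan, Quinn, Tess, Uma} = {Ann, Dan, Tess}
… ∩ ⟦below Dan⟧ = {Ann, Dan, Tess} ∩ {Dan, Eve, Finn, Jo, Pat, Tess} = {Dan, Tess}
… ∩ ⟦on Eve⟧ = {Dan, Tess} ∩ {Ann, Finn, Jo, Pat, Tess, Uma, Yan} = {Tess}
… ∩ ⟦clever⟧ = {Tess} ∩ {Ann, Finn, Tess, Yan} = {Tess}
So ⟦clever scholar who taught Uma below Dan on Eve⟧ = {Tess}.

{Tess}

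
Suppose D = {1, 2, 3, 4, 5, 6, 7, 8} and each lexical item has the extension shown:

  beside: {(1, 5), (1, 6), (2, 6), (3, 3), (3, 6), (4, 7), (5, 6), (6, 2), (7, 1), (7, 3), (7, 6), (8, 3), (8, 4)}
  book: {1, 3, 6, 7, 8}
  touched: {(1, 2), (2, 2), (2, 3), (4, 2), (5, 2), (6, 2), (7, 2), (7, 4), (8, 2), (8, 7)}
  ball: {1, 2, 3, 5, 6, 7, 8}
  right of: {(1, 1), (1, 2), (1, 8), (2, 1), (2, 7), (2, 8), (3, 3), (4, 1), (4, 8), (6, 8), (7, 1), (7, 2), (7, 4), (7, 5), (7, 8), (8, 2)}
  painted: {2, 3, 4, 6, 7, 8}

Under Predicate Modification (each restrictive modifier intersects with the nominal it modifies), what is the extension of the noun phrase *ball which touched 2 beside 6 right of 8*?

{1, 2, 7}

⟦which touched 2⟧ = {x : ⟨x, 2⟩ ∈ ⟦touched⟧} = {1, 2, 4, 5, 6, 7, 8}
⟦beside 6⟧ = {x : ⟨x, 6⟩ ∈ ⟦beside⟧} = {1, 2, 3, 5, 7}
⟦right of 8⟧ = {x : ⟨x, 8⟩ ∈ ⟦right of⟧} = {1, 2, 4, 6, 7}
⟦ball⟧ = {1, 2, 3, 5, 6, 7, 8}
… ∩ ⟦which touched 2⟧ = {1, 2, 3, 5, 6, 7, 8} ∩ {1, 2, 4, 5, 6, 7, 8} = {1, 2, 5, 6, 7, 8}
… ∩ ⟦beside 6⟧ = {1, 2, 5, 6, 7, 8} ∩ {1, 2, 3, 5, 7} = {1, 2, 5, 7}
… ∩ ⟦right of 8⟧ = {1, 2, 5, 7} ∩ {1, 2, 4, 6, 7} = {1, 2, 7}
So ⟦ball which touched 2 beside 6 right of 8⟧ = {1, 2, 7}.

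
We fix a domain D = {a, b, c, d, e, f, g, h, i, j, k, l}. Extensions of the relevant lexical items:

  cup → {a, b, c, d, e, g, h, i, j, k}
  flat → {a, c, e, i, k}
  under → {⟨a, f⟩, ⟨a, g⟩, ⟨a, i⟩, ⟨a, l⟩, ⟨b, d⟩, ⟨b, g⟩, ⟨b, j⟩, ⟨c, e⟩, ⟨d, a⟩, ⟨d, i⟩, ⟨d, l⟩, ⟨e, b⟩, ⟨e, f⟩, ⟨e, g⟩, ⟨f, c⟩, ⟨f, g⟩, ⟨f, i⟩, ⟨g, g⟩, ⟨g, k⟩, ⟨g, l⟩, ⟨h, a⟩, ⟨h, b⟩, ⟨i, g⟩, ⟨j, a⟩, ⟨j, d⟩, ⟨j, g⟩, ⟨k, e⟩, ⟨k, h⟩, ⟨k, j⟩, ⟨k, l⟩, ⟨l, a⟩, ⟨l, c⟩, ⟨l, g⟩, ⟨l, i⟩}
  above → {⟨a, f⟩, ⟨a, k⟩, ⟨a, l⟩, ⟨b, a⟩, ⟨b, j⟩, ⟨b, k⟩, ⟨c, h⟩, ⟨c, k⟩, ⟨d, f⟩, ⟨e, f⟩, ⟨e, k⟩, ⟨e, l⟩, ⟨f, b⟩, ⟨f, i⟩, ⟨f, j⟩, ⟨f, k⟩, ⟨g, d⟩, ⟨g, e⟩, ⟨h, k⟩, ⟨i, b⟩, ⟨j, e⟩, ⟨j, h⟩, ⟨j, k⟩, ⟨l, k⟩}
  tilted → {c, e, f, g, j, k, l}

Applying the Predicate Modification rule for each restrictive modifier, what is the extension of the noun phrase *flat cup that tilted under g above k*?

⟦that tilted⟧ = ⟦tilted⟧ = {c, e, f, g, j, k, l}
⟦under g⟧ = {x : ⟨x, g⟩ ∈ ⟦under⟧} = {a, b, e, f, g, i, j, l}
⟦above k⟧ = {x : ⟨x, k⟩ ∈ ⟦above⟧} = {a, b, c, e, f, h, j, l}
⟦cup⟧ = {a, b, c, d, e, g, h, i, j, k}
… ∩ ⟦that tilted⟧ = {a, b, c, d, e, g, h, i, j, k} ∩ {c, e, f, g, j, k, l} = {c, e, g, j, k}
… ∩ ⟦under g⟧ = {c, e, g, j, k} ∩ {a, b, e, f, g, i, j, l} = {e, g, j}
… ∩ ⟦above k⟧ = {e, g, j} ∩ {a, b, c, e, f, h, j, l} = {e, j}
… ∩ ⟦flat⟧ = {e, j} ∩ {a, c, e, i, k} = {e}
So ⟦flat cup that tilted under g above k⟧ = {e}.

{e}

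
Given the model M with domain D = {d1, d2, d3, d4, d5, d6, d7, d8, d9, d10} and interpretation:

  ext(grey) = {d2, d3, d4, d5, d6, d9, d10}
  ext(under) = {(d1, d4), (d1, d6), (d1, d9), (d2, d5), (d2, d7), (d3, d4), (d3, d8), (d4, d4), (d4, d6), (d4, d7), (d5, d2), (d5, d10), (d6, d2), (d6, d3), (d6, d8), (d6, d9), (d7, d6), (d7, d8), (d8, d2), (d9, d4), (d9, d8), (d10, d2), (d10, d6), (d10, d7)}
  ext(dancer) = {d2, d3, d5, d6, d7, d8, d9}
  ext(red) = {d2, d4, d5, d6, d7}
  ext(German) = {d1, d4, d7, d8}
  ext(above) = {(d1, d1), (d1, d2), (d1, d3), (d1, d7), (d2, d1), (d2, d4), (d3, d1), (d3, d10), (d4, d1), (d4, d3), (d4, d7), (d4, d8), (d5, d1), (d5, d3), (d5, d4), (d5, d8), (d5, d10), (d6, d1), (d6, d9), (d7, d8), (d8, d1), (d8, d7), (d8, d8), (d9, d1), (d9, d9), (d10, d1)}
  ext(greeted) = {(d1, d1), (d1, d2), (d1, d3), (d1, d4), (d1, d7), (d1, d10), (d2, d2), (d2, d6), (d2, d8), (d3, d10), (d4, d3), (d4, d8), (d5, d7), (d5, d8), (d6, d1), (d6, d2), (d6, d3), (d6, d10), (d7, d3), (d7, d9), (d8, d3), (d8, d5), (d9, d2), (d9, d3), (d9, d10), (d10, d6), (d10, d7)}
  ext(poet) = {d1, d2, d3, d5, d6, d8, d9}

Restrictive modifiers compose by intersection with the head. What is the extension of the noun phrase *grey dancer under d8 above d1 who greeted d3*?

⟦under d8⟧ = {x : ⟨x, d8⟩ ∈ ⟦under⟧} = {d3, d6, d7, d9}
⟦above d1⟧ = {x : ⟨x, d1⟩ ∈ ⟦above⟧} = {d1, d2, d3, d4, d5, d6, d8, d9, d10}
⟦who greeted d3⟧ = {x : ⟨x, d3⟩ ∈ ⟦greeted⟧} = {d1, d4, d6, d7, d8, d9}
⟦dancer⟧ = {d2, d3, d5, d6, d7, d8, d9}
… ∩ ⟦under d8⟧ = {d2, d3, d5, d6, d7, d8, d9} ∩ {d3, d6, d7, d9} = {d3, d6, d7, d9}
… ∩ ⟦above d1⟧ = {d3, d6, d7, d9} ∩ {d1, d2, d3, d4, d5, d6, d8, d9, d10} = {d3, d6, d9}
… ∩ ⟦who greeted d3⟧ = {d3, d6, d9} ∩ {d1, d4, d6, d7, d8, d9} = {d6, d9}
… ∩ ⟦grey⟧ = {d6, d9} ∩ {d2, d3, d4, d5, d6, d9, d10} = {d6, d9}
So ⟦grey dancer under d8 above d1 who greeted d3⟧ = {d6, d9}.

{d6, d9}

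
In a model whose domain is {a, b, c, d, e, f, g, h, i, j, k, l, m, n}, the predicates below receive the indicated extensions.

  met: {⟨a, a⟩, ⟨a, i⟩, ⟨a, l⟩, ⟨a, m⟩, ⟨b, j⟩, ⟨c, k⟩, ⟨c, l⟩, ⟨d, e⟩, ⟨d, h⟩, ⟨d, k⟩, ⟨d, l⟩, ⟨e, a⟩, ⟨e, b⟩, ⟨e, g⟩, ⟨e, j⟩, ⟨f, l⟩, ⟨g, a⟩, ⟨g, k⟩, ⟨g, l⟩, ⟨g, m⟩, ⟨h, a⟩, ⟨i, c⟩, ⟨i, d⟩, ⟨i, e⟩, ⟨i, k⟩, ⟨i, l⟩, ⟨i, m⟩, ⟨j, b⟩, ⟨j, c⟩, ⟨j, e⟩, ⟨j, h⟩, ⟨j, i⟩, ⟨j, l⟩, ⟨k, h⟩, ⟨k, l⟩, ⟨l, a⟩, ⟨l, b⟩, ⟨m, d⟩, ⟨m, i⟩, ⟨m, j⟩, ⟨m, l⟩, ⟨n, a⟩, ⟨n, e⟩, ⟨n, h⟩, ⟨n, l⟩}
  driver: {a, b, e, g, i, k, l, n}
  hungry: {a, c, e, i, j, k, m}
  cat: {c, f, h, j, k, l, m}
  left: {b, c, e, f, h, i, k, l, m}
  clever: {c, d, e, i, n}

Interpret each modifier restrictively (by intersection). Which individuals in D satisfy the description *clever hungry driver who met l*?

{i}

⟦who met l⟧ = {x : ⟨x, l⟩ ∈ ⟦met⟧} = {a, c, d, f, g, i, j, k, m, n}
⟦driver⟧ = {a, b, e, g, i, k, l, n}
… ∩ ⟦who met l⟧ = {a, b, e, g, i, k, l, n} ∩ {a, c, d, f, g, i, j, k, m, n} = {a, g, i, k, n}
… ∩ ⟦clever⟧ = {a, g, i, k, n} ∩ {c, d, e, i, n} = {i, n}
… ∩ ⟦hungry⟧ = {i, n} ∩ {a, c, e, i, j, k, m} = {i}
So ⟦clever hungry driver who met l⟧ = {i}.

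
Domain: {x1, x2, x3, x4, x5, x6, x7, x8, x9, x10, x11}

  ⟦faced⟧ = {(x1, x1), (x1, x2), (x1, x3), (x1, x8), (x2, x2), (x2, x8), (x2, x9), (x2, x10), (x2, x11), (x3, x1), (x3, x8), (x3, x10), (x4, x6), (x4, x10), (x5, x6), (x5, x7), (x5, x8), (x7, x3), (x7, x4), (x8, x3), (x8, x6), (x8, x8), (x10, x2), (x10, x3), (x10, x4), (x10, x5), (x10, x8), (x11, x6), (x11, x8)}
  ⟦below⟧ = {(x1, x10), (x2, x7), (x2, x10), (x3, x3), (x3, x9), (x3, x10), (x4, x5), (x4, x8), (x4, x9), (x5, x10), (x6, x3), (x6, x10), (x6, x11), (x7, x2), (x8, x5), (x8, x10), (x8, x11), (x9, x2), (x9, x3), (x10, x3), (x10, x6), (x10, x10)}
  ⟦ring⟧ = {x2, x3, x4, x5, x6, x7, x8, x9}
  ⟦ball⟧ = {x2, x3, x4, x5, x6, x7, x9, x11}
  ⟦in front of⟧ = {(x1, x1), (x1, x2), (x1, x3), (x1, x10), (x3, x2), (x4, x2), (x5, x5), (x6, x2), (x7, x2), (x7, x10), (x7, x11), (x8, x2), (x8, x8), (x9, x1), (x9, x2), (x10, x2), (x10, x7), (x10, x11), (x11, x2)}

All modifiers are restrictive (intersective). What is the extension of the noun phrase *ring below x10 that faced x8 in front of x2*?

{x3, x8}

⟦below x10⟧ = {x : ⟨x, x10⟩ ∈ ⟦below⟧} = {x1, x2, x3, x5, x6, x8, x10}
⟦that faced x8⟧ = {x : ⟨x, x8⟩ ∈ ⟦faced⟧} = {x1, x2, x3, x5, x8, x10, x11}
⟦in front of x2⟧ = {x : ⟨x, x2⟩ ∈ ⟦in front of⟧} = {x1, x3, x4, x6, x7, x8, x9, x10, x11}
⟦ring⟧ = {x2, x3, x4, x5, x6, x7, x8, x9}
… ∩ ⟦below x10⟧ = {x2, x3, x4, x5, x6, x7, x8, x9} ∩ {x1, x2, x3, x5, x6, x8, x10} = {x2, x3, x5, x6, x8}
… ∩ ⟦that faced x8⟧ = {x2, x3, x5, x6, x8} ∩ {x1, x2, x3, x5, x8, x10, x11} = {x2, x3, x5, x8}
… ∩ ⟦in front of x2⟧ = {x2, x3, x5, x8} ∩ {x1, x3, x4, x6, x7, x8, x9, x10, x11} = {x3, x8}
So ⟦ring below x10 that faced x8 in front of x2⟧ = {x3, x8}.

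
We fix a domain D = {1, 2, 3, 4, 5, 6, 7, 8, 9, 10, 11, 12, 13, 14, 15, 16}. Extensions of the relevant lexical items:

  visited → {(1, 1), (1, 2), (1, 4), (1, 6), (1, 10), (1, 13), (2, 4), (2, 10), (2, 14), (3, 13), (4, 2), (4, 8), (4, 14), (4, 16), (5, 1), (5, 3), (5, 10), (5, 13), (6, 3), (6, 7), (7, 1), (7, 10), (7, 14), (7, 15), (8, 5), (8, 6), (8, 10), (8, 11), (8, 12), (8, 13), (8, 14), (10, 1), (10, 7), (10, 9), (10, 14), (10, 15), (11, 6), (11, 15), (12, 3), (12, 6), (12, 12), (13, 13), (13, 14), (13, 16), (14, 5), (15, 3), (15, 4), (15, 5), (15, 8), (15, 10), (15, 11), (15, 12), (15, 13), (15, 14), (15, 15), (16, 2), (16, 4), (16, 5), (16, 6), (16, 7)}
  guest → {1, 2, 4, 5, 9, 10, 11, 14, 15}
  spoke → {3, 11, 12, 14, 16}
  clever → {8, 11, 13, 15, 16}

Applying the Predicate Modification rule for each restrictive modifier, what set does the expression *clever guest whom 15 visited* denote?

⟦whom 15 visited⟧ = {x : ⟨15, x⟩ ∈ ⟦visited⟧} = {3, 4, 5, 8, 10, 11, 12, 13, 14, 15}
⟦guest⟧ = {1, 2, 4, 5, 9, 10, 11, 14, 15}
… ∩ ⟦whom 15 visited⟧ = {1, 2, 4, 5, 9, 10, 11, 14, 15} ∩ {3, 4, 5, 8, 10, 11, 12, 13, 14, 15} = {4, 5, 10, 11, 14, 15}
… ∩ ⟦clever⟧ = {4, 5, 10, 11, 14, 15} ∩ {8, 11, 13, 15, 16} = {11, 15}
So ⟦clever guest whom 15 visited⟧ = {11, 15}.

{11, 15}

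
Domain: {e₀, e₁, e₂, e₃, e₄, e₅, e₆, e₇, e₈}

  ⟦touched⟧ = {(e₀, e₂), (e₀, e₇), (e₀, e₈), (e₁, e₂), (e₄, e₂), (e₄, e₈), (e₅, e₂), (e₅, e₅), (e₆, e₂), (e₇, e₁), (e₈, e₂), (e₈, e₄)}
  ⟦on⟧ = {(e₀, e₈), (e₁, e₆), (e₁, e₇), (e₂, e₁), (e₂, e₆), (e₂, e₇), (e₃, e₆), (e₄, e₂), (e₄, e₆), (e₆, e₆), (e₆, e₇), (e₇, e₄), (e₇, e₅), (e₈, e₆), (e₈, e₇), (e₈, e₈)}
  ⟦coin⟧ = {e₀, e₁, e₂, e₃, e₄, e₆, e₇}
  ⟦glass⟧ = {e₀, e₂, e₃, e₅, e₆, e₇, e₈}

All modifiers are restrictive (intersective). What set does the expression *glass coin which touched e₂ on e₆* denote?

{e₆}

⟦which touched e₂⟧ = {x : ⟨x, e₂⟩ ∈ ⟦touched⟧} = {e₀, e₁, e₄, e₅, e₆, e₈}
⟦on e₆⟧ = {x : ⟨x, e₆⟩ ∈ ⟦on⟧} = {e₁, e₂, e₃, e₄, e₆, e₈}
⟦coin⟧ = {e₀, e₁, e₂, e₃, e₄, e₆, e₇}
… ∩ ⟦which touched e₂⟧ = {e₀, e₁, e₂, e₃, e₄, e₆, e₇} ∩ {e₀, e₁, e₄, e₅, e₆, e₈} = {e₀, e₁, e₄, e₆}
… ∩ ⟦on e₆⟧ = {e₀, e₁, e₄, e₆} ∩ {e₁, e₂, e₃, e₄, e₆, e₈} = {e₁, e₄, e₆}
… ∩ ⟦glass⟧ = {e₁, e₄, e₆} ∩ {e₀, e₂, e₃, e₅, e₆, e₇, e₈} = {e₆}
So ⟦glass coin which touched e₂ on e₆⟧ = {e₆}.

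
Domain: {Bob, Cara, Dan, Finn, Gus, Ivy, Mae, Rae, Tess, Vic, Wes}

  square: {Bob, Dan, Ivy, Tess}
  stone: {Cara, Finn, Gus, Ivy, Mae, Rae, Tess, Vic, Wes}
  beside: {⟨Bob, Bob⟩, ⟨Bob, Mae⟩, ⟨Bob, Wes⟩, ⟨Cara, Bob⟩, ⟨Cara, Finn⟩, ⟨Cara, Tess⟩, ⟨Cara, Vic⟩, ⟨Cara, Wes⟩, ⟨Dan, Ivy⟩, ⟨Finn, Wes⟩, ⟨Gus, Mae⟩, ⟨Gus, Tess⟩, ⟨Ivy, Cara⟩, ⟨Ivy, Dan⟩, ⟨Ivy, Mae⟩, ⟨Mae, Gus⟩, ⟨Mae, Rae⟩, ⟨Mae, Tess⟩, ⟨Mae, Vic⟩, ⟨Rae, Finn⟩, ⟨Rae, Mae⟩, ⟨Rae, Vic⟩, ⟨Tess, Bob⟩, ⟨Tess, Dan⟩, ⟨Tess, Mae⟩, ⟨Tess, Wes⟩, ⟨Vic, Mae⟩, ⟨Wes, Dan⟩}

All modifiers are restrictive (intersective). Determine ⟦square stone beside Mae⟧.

{Ivy, Tess}

⟦beside Mae⟧ = {x : ⟨x, Mae⟩ ∈ ⟦beside⟧} = {Bob, Gus, Ivy, Rae, Tess, Vic}
⟦stone⟧ = {Cara, Finn, Gus, Ivy, Mae, Rae, Tess, Vic, Wes}
… ∩ ⟦beside Mae⟧ = {Cara, Finn, Gus, Ivy, Mae, Rae, Tess, Vic, Wes} ∩ {Bob, Gus, Ivy, Rae, Tess, Vic} = {Gus, Ivy, Rae, Tess, Vic}
… ∩ ⟦square⟧ = {Gus, Ivy, Rae, Tess, Vic} ∩ {Bob, Dan, Ivy, Tess} = {Ivy, Tess}
So ⟦square stone beside Mae⟧ = {Ivy, Tess}.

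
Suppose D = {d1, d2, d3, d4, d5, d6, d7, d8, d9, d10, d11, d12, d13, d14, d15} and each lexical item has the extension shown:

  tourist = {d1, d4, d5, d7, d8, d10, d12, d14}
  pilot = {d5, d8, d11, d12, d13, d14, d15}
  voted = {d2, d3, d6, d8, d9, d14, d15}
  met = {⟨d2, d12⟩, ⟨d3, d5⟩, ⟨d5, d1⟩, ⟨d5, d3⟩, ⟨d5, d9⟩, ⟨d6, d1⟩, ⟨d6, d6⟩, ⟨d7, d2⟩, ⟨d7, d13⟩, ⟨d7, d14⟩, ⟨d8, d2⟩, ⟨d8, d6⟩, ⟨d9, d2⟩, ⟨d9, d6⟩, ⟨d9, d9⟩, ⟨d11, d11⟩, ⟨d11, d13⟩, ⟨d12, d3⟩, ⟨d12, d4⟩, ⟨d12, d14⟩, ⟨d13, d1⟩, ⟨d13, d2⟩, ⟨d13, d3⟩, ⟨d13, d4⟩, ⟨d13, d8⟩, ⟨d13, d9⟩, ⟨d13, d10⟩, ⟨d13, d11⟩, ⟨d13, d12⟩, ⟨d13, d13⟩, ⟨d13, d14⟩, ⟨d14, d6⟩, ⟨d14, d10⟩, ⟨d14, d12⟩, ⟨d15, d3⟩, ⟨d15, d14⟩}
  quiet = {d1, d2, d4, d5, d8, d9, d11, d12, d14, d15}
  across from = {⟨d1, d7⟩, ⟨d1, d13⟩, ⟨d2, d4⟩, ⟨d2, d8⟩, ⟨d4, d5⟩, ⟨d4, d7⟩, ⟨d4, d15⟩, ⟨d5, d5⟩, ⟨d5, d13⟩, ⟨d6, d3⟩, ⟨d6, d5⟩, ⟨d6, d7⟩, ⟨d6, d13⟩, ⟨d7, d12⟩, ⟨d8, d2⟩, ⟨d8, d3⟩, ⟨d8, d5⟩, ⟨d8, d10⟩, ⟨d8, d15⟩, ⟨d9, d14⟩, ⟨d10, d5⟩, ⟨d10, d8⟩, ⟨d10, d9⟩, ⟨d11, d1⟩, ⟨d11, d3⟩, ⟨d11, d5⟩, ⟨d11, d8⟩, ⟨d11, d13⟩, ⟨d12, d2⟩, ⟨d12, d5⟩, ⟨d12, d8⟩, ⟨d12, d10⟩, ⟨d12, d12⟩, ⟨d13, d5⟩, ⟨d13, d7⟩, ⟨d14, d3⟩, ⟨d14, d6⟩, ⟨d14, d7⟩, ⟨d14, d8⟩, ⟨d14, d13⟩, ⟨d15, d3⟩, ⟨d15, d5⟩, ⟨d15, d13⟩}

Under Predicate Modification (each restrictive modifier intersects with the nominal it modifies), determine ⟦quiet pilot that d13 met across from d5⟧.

{d8, d11, d12}

⟦that d13 met⟧ = {x : ⟨d13, x⟩ ∈ ⟦met⟧} = {d1, d2, d3, d4, d8, d9, d10, d11, d12, d13, d14}
⟦across from d5⟧ = {x : ⟨x, d5⟩ ∈ ⟦across from⟧} = {d4, d5, d6, d8, d10, d11, d12, d13, d15}
⟦pilot⟧ = {d5, d8, d11, d12, d13, d14, d15}
… ∩ ⟦that d13 met⟧ = {d5, d8, d11, d12, d13, d14, d15} ∩ {d1, d2, d3, d4, d8, d9, d10, d11, d12, d13, d14} = {d8, d11, d12, d13, d14}
… ∩ ⟦across from d5⟧ = {d8, d11, d12, d13, d14} ∩ {d4, d5, d6, d8, d10, d11, d12, d13, d15} = {d8, d11, d12, d13}
… ∩ ⟦quiet⟧ = {d8, d11, d12, d13} ∩ {d1, d2, d4, d5, d8, d9, d11, d12, d14, d15} = {d8, d11, d12}
So ⟦quiet pilot that d13 met across from d5⟧ = {d8, d11, d12}.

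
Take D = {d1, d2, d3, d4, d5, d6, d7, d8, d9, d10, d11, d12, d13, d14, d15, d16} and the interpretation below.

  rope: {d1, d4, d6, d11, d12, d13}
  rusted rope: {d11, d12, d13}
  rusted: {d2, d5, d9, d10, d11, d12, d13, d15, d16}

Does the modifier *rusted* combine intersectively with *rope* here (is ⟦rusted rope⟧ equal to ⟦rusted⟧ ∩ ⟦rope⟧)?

yes

⟦rusted⟧ ∩ ⟦rope⟧ = {d2, d5, d9, d10, d11, d12, d13, d15, d16} ∩ {d1, d4, d6, d11, d12, d13} = {d11, d12, d13}
Observed ⟦rusted rope⟧ = {d11, d12, d13}.
These coincide, so the modifier is intersective here.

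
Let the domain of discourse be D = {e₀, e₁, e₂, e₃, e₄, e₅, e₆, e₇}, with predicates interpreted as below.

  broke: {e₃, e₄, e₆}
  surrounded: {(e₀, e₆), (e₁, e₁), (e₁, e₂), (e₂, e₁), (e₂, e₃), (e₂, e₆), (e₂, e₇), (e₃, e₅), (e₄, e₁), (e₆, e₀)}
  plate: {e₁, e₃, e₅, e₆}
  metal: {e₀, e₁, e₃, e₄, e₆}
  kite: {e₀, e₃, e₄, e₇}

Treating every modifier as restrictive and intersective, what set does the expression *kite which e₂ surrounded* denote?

{e₃, e₇}

⟦which e₂ surrounded⟧ = {x : ⟨e₂, x⟩ ∈ ⟦surrounded⟧} = {e₁, e₃, e₆, e₇}
⟦kite⟧ = {e₀, e₃, e₄, e₇}
… ∩ ⟦which e₂ surrounded⟧ = {e₀, e₃, e₄, e₇} ∩ {e₁, e₃, e₆, e₇} = {e₃, e₇}
So ⟦kite which e₂ surrounded⟧ = {e₃, e₇}.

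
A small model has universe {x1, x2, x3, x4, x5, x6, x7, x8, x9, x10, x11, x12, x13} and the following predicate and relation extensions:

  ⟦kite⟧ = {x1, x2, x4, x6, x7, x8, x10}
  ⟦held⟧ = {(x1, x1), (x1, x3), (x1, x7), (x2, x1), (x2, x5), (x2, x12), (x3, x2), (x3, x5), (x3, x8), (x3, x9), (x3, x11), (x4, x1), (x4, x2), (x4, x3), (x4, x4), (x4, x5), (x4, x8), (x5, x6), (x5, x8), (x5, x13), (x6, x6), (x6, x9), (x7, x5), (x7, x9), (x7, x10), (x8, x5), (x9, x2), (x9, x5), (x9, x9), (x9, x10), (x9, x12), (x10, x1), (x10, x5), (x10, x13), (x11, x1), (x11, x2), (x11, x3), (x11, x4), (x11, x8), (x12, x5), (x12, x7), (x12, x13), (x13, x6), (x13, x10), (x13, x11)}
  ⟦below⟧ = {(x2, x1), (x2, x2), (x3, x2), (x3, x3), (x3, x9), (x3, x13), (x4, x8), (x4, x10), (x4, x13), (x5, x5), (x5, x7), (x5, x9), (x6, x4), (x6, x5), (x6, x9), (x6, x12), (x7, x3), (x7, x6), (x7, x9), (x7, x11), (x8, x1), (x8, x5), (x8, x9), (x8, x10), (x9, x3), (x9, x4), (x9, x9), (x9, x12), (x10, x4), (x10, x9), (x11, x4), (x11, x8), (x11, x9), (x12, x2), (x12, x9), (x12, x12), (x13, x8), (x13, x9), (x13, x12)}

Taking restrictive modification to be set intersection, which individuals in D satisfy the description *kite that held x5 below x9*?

⟦that held x5⟧ = {x : ⟨x, x5⟩ ∈ ⟦held⟧} = {x2, x3, x4, x7, x8, x9, x10, x12}
⟦below x9⟧ = {x : ⟨x, x9⟩ ∈ ⟦below⟧} = {x3, x5, x6, x7, x8, x9, x10, x11, x12, x13}
⟦kite⟧ = {x1, x2, x4, x6, x7, x8, x10}
… ∩ ⟦that held x5⟧ = {x1, x2, x4, x6, x7, x8, x10} ∩ {x2, x3, x4, x7, x8, x9, x10, x12} = {x2, x4, x7, x8, x10}
… ∩ ⟦below x9⟧ = {x2, x4, x7, x8, x10} ∩ {x3, x5, x6, x7, x8, x9, x10, x11, x12, x13} = {x7, x8, x10}
So ⟦kite that held x5 below x9⟧ = {x7, x8, x10}.

{x7, x8, x10}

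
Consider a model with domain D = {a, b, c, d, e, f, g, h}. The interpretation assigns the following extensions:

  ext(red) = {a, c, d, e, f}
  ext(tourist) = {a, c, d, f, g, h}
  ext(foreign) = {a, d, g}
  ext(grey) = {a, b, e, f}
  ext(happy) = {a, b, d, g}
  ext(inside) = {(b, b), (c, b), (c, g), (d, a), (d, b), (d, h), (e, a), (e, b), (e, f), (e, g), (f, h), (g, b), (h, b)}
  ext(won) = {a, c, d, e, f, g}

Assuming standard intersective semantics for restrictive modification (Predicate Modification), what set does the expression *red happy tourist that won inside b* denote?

{d}

⟦that won⟧ = ⟦won⟧ = {a, c, d, e, f, g}
⟦inside b⟧ = {x : ⟨x, b⟩ ∈ ⟦inside⟧} = {b, c, d, e, g, h}
⟦tourist⟧ = {a, c, d, f, g, h}
… ∩ ⟦that won⟧ = {a, c, d, f, g, h} ∩ {a, c, d, e, f, g} = {a, c, d, f, g}
… ∩ ⟦inside b⟧ = {a, c, d, f, g} ∩ {b, c, d, e, g, h} = {c, d, g}
… ∩ ⟦red⟧ = {c, d, g} ∩ {a, c, d, e, f} = {c, d}
… ∩ ⟦happy⟧ = {c, d} ∩ {a, b, d, g} = {d}
So ⟦red happy tourist that won inside b⟧ = {d}.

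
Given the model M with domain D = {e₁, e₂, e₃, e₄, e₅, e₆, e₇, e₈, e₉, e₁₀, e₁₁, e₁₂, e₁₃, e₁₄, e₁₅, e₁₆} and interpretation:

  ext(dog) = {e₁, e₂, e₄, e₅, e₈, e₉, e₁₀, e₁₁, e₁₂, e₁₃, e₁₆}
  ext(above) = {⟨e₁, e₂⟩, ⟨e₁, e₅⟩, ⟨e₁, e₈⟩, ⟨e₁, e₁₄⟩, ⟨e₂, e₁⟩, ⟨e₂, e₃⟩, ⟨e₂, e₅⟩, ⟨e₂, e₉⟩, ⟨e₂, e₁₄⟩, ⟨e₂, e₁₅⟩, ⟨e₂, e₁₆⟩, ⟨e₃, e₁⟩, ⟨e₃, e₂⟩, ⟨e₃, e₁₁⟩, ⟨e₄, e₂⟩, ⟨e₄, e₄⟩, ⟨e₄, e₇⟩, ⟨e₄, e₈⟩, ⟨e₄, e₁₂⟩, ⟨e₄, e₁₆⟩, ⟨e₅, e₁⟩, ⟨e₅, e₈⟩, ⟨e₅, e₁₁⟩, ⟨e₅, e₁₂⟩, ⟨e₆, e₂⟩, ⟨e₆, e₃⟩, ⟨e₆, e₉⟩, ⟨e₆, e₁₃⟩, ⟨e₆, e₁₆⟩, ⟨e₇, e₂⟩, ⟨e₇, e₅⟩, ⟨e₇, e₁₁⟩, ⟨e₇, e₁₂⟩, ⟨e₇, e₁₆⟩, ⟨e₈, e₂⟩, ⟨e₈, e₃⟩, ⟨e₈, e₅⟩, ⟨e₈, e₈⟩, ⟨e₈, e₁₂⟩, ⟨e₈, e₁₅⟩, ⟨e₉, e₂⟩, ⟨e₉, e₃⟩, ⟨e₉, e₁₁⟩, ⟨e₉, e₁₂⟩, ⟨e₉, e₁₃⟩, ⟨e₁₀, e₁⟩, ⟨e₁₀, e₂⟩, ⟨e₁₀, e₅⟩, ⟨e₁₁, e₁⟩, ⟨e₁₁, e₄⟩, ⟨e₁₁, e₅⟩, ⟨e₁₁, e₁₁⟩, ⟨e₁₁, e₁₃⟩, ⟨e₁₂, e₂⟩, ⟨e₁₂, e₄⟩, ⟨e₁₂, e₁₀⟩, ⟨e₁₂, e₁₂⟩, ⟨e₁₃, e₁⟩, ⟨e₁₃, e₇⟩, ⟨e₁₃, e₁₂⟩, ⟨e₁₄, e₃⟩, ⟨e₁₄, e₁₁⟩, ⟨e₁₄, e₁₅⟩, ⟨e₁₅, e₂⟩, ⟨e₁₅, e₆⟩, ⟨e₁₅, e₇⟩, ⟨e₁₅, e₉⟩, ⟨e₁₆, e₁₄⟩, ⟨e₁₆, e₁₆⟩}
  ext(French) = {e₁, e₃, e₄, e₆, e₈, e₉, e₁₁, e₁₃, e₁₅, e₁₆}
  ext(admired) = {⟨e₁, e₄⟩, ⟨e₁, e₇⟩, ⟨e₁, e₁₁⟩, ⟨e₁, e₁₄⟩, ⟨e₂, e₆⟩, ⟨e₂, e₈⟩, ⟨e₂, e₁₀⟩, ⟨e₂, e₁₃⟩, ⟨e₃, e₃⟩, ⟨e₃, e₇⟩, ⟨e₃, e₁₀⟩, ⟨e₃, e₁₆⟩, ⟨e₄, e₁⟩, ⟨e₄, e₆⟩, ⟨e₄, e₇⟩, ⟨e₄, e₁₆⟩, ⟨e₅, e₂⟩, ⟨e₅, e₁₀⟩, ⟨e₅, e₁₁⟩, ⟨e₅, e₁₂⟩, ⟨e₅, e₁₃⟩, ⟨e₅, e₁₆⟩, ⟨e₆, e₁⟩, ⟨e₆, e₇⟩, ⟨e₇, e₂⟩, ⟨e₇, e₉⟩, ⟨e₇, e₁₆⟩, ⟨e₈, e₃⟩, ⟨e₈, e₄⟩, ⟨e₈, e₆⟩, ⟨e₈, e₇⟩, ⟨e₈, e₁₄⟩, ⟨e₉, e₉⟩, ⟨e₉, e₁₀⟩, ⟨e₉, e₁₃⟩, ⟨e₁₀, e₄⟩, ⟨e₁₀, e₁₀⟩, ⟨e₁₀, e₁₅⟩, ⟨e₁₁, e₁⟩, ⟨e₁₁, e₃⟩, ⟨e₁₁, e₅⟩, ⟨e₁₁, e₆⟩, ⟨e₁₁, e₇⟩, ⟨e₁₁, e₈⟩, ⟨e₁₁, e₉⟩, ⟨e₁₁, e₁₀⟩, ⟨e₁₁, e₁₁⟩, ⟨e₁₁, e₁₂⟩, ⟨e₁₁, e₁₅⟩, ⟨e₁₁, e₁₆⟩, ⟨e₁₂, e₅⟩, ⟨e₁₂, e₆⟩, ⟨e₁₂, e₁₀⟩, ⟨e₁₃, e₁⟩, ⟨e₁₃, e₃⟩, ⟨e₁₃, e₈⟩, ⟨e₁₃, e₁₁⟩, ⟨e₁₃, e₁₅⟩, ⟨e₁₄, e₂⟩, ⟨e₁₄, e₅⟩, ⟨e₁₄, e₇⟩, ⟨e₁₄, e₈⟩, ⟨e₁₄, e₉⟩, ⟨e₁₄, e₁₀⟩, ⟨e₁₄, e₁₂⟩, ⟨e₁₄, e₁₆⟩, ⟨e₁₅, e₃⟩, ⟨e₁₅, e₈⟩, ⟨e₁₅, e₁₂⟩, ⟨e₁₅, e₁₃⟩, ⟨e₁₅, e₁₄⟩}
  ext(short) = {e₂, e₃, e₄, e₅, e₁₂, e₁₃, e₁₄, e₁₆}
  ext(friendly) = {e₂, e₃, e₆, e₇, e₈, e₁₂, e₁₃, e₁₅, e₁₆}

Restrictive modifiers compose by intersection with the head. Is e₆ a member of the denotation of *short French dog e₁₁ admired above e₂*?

no

⟦e₁₁ admired⟧ = {x : ⟨e₁₁, x⟩ ∈ ⟦admired⟧} = {e₁, e₃, e₅, e₆, e₇, e₈, e₉, e₁₀, e₁₁, e₁₂, e₁₅, e₁₆}
⟦above e₂⟧ = {x : ⟨x, e₂⟩ ∈ ⟦above⟧} = {e₁, e₃, e₄, e₆, e₇, e₈, e₉, e₁₀, e₁₂, e₁₅}
⟦dog⟧ = {e₁, e₂, e₄, e₅, e₈, e₉, e₁₀, e₁₁, e₁₂, e₁₃, e₁₆}
… ∩ ⟦e₁₁ admired⟧ = {e₁, e₂, e₄, e₅, e₈, e₉, e₁₀, e₁₁, e₁₂, e₁₃, e₁₆} ∩ {e₁, e₃, e₅, e₆, e₇, e₈, e₉, e₁₀, e₁₁, e₁₂, e₁₅, e₁₆} = {e₁, e₅, e₈, e₉, e₁₀, e₁₁, e₁₂, e₁₆}
… ∩ ⟦above e₂⟧ = {e₁, e₅, e₈, e₉, e₁₀, e₁₁, e₁₂, e₁₆} ∩ {e₁, e₃, e₄, e₆, e₇, e₈, e₉, e₁₀, e₁₂, e₁₅} = {e₁, e₈, e₉, e₁₀, e₁₂}
… ∩ ⟦short⟧ = {e₁, e₈, e₉, e₁₀, e₁₂} ∩ {e₂, e₃, e₄, e₅, e₁₂, e₁₃, e₁₄, e₁₆} = {e₁₂}
… ∩ ⟦French⟧ = {e₁₂} ∩ {e₁, e₃, e₄, e₆, e₈, e₉, e₁₁, e₁₃, e₁₅, e₁₆} = ∅
⟦short French dog e₁₁ admired above e₂⟧ = ∅; e₆ ∉ this set.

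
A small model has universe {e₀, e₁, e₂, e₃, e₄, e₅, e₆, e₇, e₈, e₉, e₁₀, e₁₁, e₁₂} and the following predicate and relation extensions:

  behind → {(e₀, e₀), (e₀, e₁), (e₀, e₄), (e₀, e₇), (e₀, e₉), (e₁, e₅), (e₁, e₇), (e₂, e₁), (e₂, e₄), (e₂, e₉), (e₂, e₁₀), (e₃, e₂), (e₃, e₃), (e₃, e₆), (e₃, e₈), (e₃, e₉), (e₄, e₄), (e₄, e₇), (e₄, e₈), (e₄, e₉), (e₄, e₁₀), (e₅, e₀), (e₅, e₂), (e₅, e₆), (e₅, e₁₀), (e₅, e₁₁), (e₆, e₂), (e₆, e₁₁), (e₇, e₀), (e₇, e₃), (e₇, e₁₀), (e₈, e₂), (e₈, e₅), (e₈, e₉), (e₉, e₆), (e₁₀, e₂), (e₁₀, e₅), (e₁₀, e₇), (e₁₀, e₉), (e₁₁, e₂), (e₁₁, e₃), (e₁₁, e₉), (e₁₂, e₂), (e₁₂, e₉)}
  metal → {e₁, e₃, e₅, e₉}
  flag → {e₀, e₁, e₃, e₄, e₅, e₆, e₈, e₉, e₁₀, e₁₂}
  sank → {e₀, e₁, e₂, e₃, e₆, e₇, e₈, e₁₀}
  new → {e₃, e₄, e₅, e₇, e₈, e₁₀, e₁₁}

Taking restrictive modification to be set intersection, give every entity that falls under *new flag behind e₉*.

{e₃, e₄, e₈, e₁₀}

⟦behind e₉⟧ = {x : ⟨x, e₉⟩ ∈ ⟦behind⟧} = {e₀, e₂, e₃, e₄, e₈, e₁₀, e₁₁, e₁₂}
⟦flag⟧ = {e₀, e₁, e₃, e₄, e₅, e₆, e₈, e₉, e₁₀, e₁₂}
… ∩ ⟦behind e₉⟧ = {e₀, e₁, e₃, e₄, e₅, e₆, e₈, e₉, e₁₀, e₁₂} ∩ {e₀, e₂, e₃, e₄, e₈, e₁₀, e₁₁, e₁₂} = {e₀, e₃, e₄, e₈, e₁₀, e₁₂}
… ∩ ⟦new⟧ = {e₀, e₃, e₄, e₈, e₁₀, e₁₂} ∩ {e₃, e₄, e₅, e₇, e₈, e₁₀, e₁₁} = {e₃, e₄, e₈, e₁₀}
So ⟦new flag behind e₉⟧ = {e₃, e₄, e₈, e₁₀}.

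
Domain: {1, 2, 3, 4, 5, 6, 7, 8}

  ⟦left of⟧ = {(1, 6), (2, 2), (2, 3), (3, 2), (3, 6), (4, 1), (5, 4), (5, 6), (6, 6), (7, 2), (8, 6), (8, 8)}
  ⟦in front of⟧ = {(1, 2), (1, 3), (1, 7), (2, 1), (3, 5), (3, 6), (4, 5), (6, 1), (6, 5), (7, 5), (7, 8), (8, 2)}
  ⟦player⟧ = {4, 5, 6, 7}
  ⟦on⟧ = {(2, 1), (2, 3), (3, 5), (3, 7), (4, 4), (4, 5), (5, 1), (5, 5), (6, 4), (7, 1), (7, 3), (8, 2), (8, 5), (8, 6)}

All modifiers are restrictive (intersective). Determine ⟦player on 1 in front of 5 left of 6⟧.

{}

⟦on 1⟧ = {x : ⟨x, 1⟩ ∈ ⟦on⟧} = {2, 5, 7}
⟦in front of 5⟧ = {x : ⟨x, 5⟩ ∈ ⟦in front of⟧} = {3, 4, 6, 7}
⟦left of 6⟧ = {x : ⟨x, 6⟩ ∈ ⟦left of⟧} = {1, 3, 5, 6, 8}
⟦player⟧ = {4, 5, 6, 7}
… ∩ ⟦on 1⟧ = {4, 5, 6, 7} ∩ {2, 5, 7} = {5, 7}
… ∩ ⟦in front of 5⟧ = {5, 7} ∩ {3, 4, 6, 7} = {7}
… ∩ ⟦left of 6⟧ = {7} ∩ {1, 3, 5, 6, 8} = ∅
So ⟦player on 1 in front of 5 left of 6⟧ = {}.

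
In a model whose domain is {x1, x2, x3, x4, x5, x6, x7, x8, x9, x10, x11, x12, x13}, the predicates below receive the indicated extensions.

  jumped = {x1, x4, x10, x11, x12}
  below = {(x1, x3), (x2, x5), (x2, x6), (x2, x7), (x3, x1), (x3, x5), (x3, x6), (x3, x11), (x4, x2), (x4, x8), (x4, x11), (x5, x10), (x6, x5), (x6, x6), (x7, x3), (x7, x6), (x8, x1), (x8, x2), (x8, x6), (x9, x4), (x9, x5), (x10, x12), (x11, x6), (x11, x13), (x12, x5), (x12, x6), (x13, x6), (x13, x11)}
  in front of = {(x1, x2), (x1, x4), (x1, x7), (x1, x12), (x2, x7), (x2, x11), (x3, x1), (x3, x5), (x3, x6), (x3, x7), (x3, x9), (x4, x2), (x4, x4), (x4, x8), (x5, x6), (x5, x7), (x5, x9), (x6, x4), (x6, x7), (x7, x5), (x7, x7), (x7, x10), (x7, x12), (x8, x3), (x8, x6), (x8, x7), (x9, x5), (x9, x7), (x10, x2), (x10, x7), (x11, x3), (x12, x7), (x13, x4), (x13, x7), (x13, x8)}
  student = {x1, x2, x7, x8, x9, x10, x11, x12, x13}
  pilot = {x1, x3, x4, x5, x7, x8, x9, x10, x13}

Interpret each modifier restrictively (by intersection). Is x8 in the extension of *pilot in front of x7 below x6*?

yes

⟦in front of x7⟧ = {x : ⟨x, x7⟩ ∈ ⟦in front of⟧} = {x1, x2, x3, x5, x6, x7, x8, x9, x10, x12, x13}
⟦below x6⟧ = {x : ⟨x, x6⟩ ∈ ⟦below⟧} = {x2, x3, x6, x7, x8, x11, x12, x13}
⟦pilot⟧ = {x1, x3, x4, x5, x7, x8, x9, x10, x13}
… ∩ ⟦in front of x7⟧ = {x1, x3, x4, x5, x7, x8, x9, x10, x13} ∩ {x1, x2, x3, x5, x6, x7, x8, x9, x10, x12, x13} = {x1, x3, x5, x7, x8, x9, x10, x13}
… ∩ ⟦below x6⟧ = {x1, x3, x5, x7, x8, x9, x10, x13} ∩ {x2, x3, x6, x7, x8, x11, x12, x13} = {x3, x7, x8, x13}
⟦pilot in front of x7 below x6⟧ = {x3, x7, x8, x13}; x8 ∈ this set.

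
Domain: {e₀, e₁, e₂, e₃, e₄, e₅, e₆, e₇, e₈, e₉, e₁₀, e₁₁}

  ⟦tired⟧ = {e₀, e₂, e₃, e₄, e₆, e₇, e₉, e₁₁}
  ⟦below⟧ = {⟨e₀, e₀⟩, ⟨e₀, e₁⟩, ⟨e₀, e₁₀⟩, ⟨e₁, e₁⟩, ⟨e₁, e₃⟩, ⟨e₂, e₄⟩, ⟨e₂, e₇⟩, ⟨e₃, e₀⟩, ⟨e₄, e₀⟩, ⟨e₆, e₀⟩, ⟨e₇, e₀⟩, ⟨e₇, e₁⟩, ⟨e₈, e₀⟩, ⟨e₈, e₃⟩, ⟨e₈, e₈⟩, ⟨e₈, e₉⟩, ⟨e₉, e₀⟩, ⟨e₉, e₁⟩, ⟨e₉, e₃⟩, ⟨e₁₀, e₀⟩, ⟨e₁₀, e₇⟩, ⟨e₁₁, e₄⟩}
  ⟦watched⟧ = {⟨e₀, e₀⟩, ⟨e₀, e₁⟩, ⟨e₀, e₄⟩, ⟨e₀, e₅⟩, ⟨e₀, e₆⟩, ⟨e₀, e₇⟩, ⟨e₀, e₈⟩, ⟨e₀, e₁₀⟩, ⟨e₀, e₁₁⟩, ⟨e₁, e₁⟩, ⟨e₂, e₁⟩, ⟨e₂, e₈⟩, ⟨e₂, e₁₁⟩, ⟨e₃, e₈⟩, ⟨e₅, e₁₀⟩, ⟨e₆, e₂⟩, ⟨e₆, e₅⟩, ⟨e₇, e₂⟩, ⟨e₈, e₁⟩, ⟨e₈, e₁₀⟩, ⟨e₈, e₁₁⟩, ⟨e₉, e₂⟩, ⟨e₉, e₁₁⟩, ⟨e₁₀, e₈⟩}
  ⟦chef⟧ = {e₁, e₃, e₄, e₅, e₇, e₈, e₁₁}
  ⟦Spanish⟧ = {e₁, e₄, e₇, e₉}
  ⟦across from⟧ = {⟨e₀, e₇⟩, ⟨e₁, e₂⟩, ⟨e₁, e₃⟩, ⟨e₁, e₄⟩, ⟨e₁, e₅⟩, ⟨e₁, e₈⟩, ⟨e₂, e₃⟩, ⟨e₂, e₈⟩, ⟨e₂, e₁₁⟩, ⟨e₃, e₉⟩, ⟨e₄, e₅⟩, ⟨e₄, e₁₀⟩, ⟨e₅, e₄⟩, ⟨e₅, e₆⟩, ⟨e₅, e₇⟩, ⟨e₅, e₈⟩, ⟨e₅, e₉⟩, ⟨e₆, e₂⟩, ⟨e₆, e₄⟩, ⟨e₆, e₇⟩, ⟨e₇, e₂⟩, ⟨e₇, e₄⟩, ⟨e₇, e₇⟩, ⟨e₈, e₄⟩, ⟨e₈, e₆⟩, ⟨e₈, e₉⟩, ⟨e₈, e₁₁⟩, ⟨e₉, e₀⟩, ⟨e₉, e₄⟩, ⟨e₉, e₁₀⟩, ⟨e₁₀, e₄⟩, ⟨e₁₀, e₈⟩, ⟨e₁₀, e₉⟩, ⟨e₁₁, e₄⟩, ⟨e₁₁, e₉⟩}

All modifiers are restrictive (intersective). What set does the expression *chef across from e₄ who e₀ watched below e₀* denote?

{e₇, e₈}

⟦across from e₄⟧ = {x : ⟨x, e₄⟩ ∈ ⟦across from⟧} = {e₁, e₅, e₆, e₇, e₈, e₉, e₁₀, e₁₁}
⟦who e₀ watched⟧ = {x : ⟨e₀, x⟩ ∈ ⟦watched⟧} = {e₀, e₁, e₄, e₅, e₆, e₇, e₈, e₁₀, e₁₁}
⟦below e₀⟧ = {x : ⟨x, e₀⟩ ∈ ⟦below⟧} = {e₀, e₃, e₄, e₆, e₇, e₈, e₉, e₁₀}
⟦chef⟧ = {e₁, e₃, e₄, e₅, e₇, e₈, e₁₁}
… ∩ ⟦across from e₄⟧ = {e₁, e₃, e₄, e₅, e₇, e₈, e₁₁} ∩ {e₁, e₅, e₆, e₇, e₈, e₉, e₁₀, e₁₁} = {e₁, e₅, e₇, e₈, e₁₁}
… ∩ ⟦who e₀ watched⟧ = {e₁, e₅, e₇, e₈, e₁₁} ∩ {e₀, e₁, e₄, e₅, e₆, e₇, e₈, e₁₀, e₁₁} = {e₁, e₅, e₇, e₈, e₁₁}
… ∩ ⟦below e₀⟧ = {e₁, e₅, e₇, e₈, e₁₁} ∩ {e₀, e₃, e₄, e₆, e₇, e₈, e₉, e₁₀} = {e₇, e₈}
So ⟦chef across from e₄ who e₀ watched below e₀⟧ = {e₇, e₈}.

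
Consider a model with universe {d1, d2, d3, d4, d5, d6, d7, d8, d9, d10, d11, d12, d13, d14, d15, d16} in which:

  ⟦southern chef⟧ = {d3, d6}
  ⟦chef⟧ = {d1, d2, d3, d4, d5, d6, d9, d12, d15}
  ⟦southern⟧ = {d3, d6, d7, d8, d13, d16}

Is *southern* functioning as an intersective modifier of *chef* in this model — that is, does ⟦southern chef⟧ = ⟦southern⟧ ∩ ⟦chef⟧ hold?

⟦southern⟧ ∩ ⟦chef⟧ = {d3, d6, d7, d8, d13, d16} ∩ {d1, d2, d3, d4, d5, d6, d9, d12, d15} = {d3, d6}
Observed ⟦southern chef⟧ = {d3, d6}.
These coincide, so the modifier is intersective here.

yes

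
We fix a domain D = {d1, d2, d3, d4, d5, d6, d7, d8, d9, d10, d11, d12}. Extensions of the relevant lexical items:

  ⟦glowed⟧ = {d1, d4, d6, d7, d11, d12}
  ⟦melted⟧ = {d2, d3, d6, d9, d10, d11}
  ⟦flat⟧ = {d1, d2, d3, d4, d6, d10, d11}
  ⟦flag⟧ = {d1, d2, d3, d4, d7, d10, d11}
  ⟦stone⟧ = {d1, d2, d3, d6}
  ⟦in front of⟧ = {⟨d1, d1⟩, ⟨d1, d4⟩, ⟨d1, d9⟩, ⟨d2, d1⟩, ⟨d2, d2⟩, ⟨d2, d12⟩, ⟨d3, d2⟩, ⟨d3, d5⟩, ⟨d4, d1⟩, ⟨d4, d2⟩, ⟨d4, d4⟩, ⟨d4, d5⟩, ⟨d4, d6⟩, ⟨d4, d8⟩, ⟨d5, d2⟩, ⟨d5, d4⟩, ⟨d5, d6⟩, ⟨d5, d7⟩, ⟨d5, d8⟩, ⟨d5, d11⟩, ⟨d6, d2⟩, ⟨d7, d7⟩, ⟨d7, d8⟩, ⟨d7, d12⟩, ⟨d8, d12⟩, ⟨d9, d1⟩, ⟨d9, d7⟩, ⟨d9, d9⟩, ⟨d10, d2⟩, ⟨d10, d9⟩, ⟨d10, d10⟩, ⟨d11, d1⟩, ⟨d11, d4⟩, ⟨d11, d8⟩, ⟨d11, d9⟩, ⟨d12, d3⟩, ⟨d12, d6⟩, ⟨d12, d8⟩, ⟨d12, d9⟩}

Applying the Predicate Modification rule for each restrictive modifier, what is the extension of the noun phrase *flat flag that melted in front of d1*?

⟦that melted⟧ = ⟦melted⟧ = {d2, d3, d6, d9, d10, d11}
⟦in front of d1⟧ = {x : ⟨x, d1⟩ ∈ ⟦in front of⟧} = {d1, d2, d4, d9, d11}
⟦flag⟧ = {d1, d2, d3, d4, d7, d10, d11}
… ∩ ⟦that melted⟧ = {d1, d2, d3, d4, d7, d10, d11} ∩ {d2, d3, d6, d9, d10, d11} = {d2, d3, d10, d11}
… ∩ ⟦in front of d1⟧ = {d2, d3, d10, d11} ∩ {d1, d2, d4, d9, d11} = {d2, d11}
… ∩ ⟦flat⟧ = {d2, d11} ∩ {d1, d2, d3, d4, d6, d10, d11} = {d2, d11}
So ⟦flat flag that melted in front of d1⟧ = {d2, d11}.

{d2, d11}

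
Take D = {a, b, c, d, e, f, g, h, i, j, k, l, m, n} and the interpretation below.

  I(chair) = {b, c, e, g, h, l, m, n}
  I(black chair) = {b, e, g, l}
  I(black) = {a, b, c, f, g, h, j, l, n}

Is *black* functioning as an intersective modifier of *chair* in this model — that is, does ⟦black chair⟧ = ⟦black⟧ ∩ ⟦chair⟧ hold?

no

⟦black⟧ ∩ ⟦chair⟧ = {a, b, c, f, g, h, j, l, n} ∩ {b, c, e, g, h, l, m, n} = {b, c, g, h, l, n}
Observed ⟦black chair⟧ = {b, e, g, l}.
These differ, so the modifier is not intersective in this model.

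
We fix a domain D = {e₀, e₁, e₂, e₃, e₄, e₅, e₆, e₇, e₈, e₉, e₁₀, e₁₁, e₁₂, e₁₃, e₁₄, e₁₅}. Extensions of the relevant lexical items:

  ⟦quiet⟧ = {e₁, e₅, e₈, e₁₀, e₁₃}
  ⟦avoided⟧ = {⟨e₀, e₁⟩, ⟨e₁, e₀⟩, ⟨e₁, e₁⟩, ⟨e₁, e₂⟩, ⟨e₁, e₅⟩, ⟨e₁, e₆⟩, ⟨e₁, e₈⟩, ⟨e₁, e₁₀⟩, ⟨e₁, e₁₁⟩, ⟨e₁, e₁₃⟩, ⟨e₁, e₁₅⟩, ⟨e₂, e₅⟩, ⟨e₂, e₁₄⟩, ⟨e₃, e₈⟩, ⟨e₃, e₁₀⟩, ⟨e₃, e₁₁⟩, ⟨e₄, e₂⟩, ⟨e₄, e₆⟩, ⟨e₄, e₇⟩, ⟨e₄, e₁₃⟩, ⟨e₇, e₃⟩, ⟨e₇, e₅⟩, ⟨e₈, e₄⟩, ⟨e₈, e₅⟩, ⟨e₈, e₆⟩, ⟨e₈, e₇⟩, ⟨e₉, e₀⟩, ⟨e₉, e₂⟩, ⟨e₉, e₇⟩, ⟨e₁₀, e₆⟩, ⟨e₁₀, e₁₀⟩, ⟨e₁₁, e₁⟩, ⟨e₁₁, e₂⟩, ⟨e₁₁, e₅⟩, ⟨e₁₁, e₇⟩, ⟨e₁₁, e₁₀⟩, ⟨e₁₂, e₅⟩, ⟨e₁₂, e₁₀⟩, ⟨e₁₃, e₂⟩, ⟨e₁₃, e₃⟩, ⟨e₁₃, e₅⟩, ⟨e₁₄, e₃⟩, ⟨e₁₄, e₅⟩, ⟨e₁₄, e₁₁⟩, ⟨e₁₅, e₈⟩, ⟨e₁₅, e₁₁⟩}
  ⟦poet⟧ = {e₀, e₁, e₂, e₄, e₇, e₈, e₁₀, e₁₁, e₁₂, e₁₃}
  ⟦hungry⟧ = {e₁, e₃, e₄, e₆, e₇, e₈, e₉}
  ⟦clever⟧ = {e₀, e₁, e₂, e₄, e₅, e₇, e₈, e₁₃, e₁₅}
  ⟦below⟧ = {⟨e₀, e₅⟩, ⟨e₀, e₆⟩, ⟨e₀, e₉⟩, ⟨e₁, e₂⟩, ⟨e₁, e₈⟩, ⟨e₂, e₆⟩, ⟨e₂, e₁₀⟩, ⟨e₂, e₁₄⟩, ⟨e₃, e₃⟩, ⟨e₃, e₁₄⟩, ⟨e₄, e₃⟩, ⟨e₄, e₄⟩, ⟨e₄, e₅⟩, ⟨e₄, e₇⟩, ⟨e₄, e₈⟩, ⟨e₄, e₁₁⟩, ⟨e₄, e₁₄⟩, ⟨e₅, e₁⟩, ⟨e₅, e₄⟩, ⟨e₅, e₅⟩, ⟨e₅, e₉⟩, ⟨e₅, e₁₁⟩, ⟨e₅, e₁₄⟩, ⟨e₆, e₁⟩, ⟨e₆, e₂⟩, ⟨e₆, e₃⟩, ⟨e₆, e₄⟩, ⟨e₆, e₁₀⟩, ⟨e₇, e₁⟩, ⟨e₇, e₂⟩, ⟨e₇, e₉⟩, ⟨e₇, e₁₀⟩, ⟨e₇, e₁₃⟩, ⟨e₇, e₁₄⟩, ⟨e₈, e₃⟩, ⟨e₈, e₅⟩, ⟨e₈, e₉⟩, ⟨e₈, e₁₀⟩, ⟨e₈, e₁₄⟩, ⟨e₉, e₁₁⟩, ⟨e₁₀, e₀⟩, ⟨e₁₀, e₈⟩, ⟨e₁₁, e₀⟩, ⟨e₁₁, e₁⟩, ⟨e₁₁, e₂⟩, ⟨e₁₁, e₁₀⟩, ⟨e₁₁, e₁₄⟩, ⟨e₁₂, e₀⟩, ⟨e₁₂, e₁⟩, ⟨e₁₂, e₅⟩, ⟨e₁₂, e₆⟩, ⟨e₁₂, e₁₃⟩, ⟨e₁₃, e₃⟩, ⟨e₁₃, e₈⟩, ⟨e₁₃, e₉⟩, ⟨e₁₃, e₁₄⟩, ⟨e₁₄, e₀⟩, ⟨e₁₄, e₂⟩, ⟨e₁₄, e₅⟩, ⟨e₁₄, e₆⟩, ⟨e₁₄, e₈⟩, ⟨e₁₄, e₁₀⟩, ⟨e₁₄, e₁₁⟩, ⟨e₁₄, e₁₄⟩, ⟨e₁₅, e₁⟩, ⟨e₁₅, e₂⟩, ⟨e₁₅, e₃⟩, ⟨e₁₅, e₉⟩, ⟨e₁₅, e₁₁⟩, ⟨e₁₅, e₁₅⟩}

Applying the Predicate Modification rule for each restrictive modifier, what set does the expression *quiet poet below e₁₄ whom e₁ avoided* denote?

{e₈, e₁₃}

⟦below e₁₄⟧ = {x : ⟨x, e₁₄⟩ ∈ ⟦below⟧} = {e₂, e₃, e₄, e₅, e₇, e₈, e₁₁, e₁₃, e₁₄}
⟦whom e₁ avoided⟧ = {x : ⟨e₁, x⟩ ∈ ⟦avoided⟧} = {e₀, e₁, e₂, e₅, e₆, e₈, e₁₀, e₁₁, e₁₃, e₁₅}
⟦poet⟧ = {e₀, e₁, e₂, e₄, e₇, e₈, e₁₀, e₁₁, e₁₂, e₁₃}
… ∩ ⟦below e₁₄⟧ = {e₀, e₁, e₂, e₄, e₇, e₈, e₁₀, e₁₁, e₁₂, e₁₃} ∩ {e₂, e₃, e₄, e₅, e₇, e₈, e₁₁, e₁₃, e₁₄} = {e₂, e₄, e₇, e₈, e₁₁, e₁₃}
… ∩ ⟦whom e₁ avoided⟧ = {e₂, e₄, e₇, e₈, e₁₁, e₁₃} ∩ {e₀, e₁, e₂, e₅, e₆, e₈, e₁₀, e₁₁, e₁₃, e₁₅} = {e₂, e₈, e₁₁, e₁₃}
… ∩ ⟦quiet⟧ = {e₂, e₈, e₁₁, e₁₃} ∩ {e₁, e₅, e₈, e₁₀, e₁₃} = {e₈, e₁₃}
So ⟦quiet poet below e₁₄ whom e₁ avoided⟧ = {e₈, e₁₃}.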